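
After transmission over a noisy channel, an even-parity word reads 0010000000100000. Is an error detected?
Sum of received bits: 0+0+1+0+0+0+0+0+0+0+1+0+0+0+0+0 = 2; 2 mod 2 = 0. Result is 0 → no error detected.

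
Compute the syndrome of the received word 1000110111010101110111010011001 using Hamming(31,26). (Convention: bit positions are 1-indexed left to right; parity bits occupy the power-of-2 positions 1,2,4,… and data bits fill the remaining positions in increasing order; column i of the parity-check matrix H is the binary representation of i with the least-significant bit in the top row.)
Syndrome s = H · r^T (mod 2), r = 1000110111010101110111010011001:
  s[0] = (1010101010101010101010101010101)·(1000110111010101110111010011001) mod 2 = 1+0+0+0+1+0+0+0+1+0+0+0+0+0+0+0+1+0+0+0+1+0+0+0+0+0+1+0+0+0+1 mod 2 = 1
  s[1] = (0110011001100110011001100110011)·(1000110111010101110111010011001) mod 2 = 0+0+0+0+0+1+0+0+0+1+0+0+0+1+0+0+0+1+0+0+0+1+0+0+0+0+1+0+0+0+1 mod 2 = 1
  s[2] = (0001111000011110000111100001111)·(1000110111010101110111010011001) mod 2 = 0+0+0+0+1+1+0+0+0+0+0+1+0+1+0+0+0+0+0+1+1+1+0+0+0+0+0+1+0+0+1 mod 2 = 1
  s[3] = (0000000111111110000000011111111)·(1000110111010101110111010011001) mod 2 = 0+0+0+0+0+0+0+1+1+1+0+1+0+1+0+0+0+0+0+0+0+0+0+1+0+0+1+1+0+0+1 mod 2 = 1
  s[4] = (0000000000000001111111111111111)·(1000110111010101110111010011001) mod 2 = 0+0+0+0+0+0+0+0+0+0+0+0+0+0+0+1+1+1+0+1+1+1+0+1+0+0+1+1+0+0+1 mod 2 = 0
Syndrome = 11110
Non-zero syndrome: error at position 15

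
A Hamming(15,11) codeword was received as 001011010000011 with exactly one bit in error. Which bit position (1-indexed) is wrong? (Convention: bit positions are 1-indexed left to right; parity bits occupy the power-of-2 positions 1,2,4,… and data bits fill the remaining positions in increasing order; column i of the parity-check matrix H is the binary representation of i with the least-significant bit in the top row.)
Syndrome s = H · r^T (mod 2), r = 001011010000011:
  s[0] = (101010101010101)·(001011010000011) mod 2 = 0+0+1+0+1+0+0+0+0+0+0+0+0+0+1 mod 2 = 1
  s[1] = (011001100110011)·(001011010000011) mod 2 = 0+0+1+0+0+1+0+0+0+0+0+0+0+1+1 mod 2 = 0
  s[2] = (000111100001111)·(001011010000011) mod 2 = 0+0+0+0+1+1+0+0+0+0+0+0+0+1+1 mod 2 = 0
  s[3] = (000000011111111)·(001011010000011) mod 2 = 0+0+0+0+0+0+0+1+0+0+0+0+0+1+1 mod 2 = 1
Syndrome = 1001
Column i of H is the binary representation of i, so the syndrome is the binary index of the flipped bit.
Read s = 1001 with s[0] as LSB: 1·2^0 + 0·2^1 + 0·2^2 + 1·2^3 = 9.
Error is at bit position 9.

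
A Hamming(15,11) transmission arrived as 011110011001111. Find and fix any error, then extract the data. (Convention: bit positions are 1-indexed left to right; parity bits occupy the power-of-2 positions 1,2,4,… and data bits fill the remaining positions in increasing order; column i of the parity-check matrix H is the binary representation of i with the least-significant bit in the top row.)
Syndrome s = H · r^T (mod 2), r = 011110011001111:
  s[0] = (101010101010101)·(011110011001111) mod 2 = 0+0+1+0+1+0+0+0+1+0+0+0+1+0+1 mod 2 = 1
  s[1] = (011001100110011)·(011110011001111) mod 2 = 0+1+1+0+0+0+0+0+0+0+0+0+0+1+1 mod 2 = 0
  s[2] = (000111100001111)·(011110011001111) mod 2 = 0+0+0+1+1+0+0+0+0+0+0+1+1+1+1 mod 2 = 0
  s[3] = (000000011111111)·(011110011001111) mod 2 = 0+0+0+0+0+0+0+1+1+0+0+1+1+1+1 mod 2 = 0
Syndrome = 1000
Column 1 of H equals this syndrome → error at bit 1 (1-indexed).
Flip bit 1: 011110011001111 → 111110011001111
Extract data bits at positions {3,5,6,7,9,10,11,12,13,14,15}: 11001001111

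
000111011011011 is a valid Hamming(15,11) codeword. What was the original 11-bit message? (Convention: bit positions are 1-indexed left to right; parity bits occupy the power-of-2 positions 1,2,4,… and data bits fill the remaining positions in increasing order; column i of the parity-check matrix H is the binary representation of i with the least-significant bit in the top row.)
Parity bits occupy power-of-2 positions; data bits are at positions {3,5,6,7,9,10,11,12,13,14,15} (1-indexed).
Extract: c[3]=0 c[5]=1 c[6]=1 c[7]=0 c[9]=1 c[10]=0 c[11]=1 c[12]=1 c[13]=0 c[14]=1 c[15]=1
Data = 01101011011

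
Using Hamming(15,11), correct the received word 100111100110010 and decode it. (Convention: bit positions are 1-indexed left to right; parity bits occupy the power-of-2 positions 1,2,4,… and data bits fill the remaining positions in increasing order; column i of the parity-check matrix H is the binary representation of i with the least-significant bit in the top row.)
Syndrome s = H · r^T (mod 2), r = 100111100110010:
  s[0] = (101010101010101)·(100111100110010) mod 2 = 1+0+0+0+1+0+1+0+0+0+1+0+0+0+0 mod 2 = 0
  s[1] = (011001100110011)·(100111100110010) mod 2 = 0+0+0+0+0+1+1+0+0+1+1+0+0+1+0 mod 2 = 1
  s[2] = (000111100001111)·(100111100110010) mod 2 = 0+0+0+1+1+1+1+0+0+0+0+0+0+1+0 mod 2 = 1
  s[3] = (000000011111111)·(100111100110010) mod 2 = 0+0+0+0+0+0+0+0+0+1+1+0+0+1+0 mod 2 = 1
Syndrome = 0111
Column 14 of H equals this syndrome → error at bit 14 (1-indexed).
Flip bit 14: 100111100110010 → 100111100110000
Extract data bits at positions {3,5,6,7,9,10,11,12,13,14,15}: 01110110000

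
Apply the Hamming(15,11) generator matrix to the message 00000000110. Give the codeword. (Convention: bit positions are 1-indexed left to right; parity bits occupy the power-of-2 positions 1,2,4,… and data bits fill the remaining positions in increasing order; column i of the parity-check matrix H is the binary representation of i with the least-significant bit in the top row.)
Codeword c = d · G (mod 2), d = 00000000110:
  c[0] = d·G[:,0] = (00000000110)·(11011010101) mod 2 = 0+0+0+0+0+0+0+0+1+0+0 mod 2 = 1
  c[1] = d·G[:,1] = (00000000110)·(10110110011) mod 2 = 0+0+0+0+0+0+0+0+0+1+0 mod 2 = 1
  c[2] = d·G[:,2] = (00000000110)·(10000000000) mod 2 = 0+0+0+0+0+0+0+0+0+0+0 mod 2 = 0
  c[3] = d·G[:,3] = (00000000110)·(01110001111) mod 2 = 0+0+0+0+0+0+0+0+1+1+0 mod 2 = 0
  c[4] = d·G[:,4] = (00000000110)·(01000000000) mod 2 = 0+0+0+0+0+0+0+0+0+0+0 mod 2 = 0
  c[5] = d·G[:,5] = (00000000110)·(00100000000) mod 2 = 0+0+0+0+0+0+0+0+0+0+0 mod 2 = 0
  c[6] = d·G[:,6] = (00000000110)·(00010000000) mod 2 = 0+0+0+0+0+0+0+0+0+0+0 mod 2 = 0
  c[7] = d·G[:,7] = (00000000110)·(00001111111) mod 2 = 0+0+0+0+0+0+0+0+1+1+0 mod 2 = 0
  c[8] = d·G[:,8] = (00000000110)·(00001000000) mod 2 = 0+0+0+0+0+0+0+0+0+0+0 mod 2 = 0
  c[9] = d·G[:,9] = (00000000110)·(00000100000) mod 2 = 0+0+0+0+0+0+0+0+0+0+0 mod 2 = 0
  c[10] = d·G[:,10] = (00000000110)·(00000010000) mod 2 = 0+0+0+0+0+0+0+0+0+0+0 mod 2 = 0
  c[11] = d·G[:,11] = (00000000110)·(00000001000) mod 2 = 0+0+0+0+0+0+0+0+0+0+0 mod 2 = 0
  c[12] = d·G[:,12] = (00000000110)·(00000000100) mod 2 = 0+0+0+0+0+0+0+0+1+0+0 mod 2 = 1
  c[13] = d·G[:,13] = (00000000110)·(00000000010) mod 2 = 0+0+0+0+0+0+0+0+0+1+0 mod 2 = 1
  c[14] = d·G[:,14] = (00000000110)·(00000000001) mod 2 = 0+0+0+0+0+0+0+0+0+0+0 mod 2 = 0
Codeword = 110000000000110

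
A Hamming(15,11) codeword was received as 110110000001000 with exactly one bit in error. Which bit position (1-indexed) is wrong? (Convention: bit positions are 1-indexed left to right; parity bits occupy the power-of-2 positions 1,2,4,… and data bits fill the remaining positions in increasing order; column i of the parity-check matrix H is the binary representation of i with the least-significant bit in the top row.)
Syndrome s = H · r^T (mod 2), r = 110110000001000:
  s[0] = (101010101010101)·(110110000001000) mod 2 = 1+0+0+0+1+0+0+0+0+0+0+0+0+0+0 mod 2 = 0
  s[1] = (011001100110011)·(110110000001000) mod 2 = 0+1+0+0+0+0+0+0+0+0+0+0+0+0+0 mod 2 = 1
  s[2] = (000111100001111)·(110110000001000) mod 2 = 0+0+0+1+1+0+0+0+0+0+0+1+0+0+0 mod 2 = 1
  s[3] = (000000011111111)·(110110000001000) mod 2 = 0+0+0+0+0+0+0+0+0+0+0+1+0+0+0 mod 2 = 1
Syndrome = 0111
Column i of H is the binary representation of i, so the syndrome is the binary index of the flipped bit.
Read s = 0111 with s[0] as LSB: 0·2^0 + 1·2^1 + 1·2^2 + 1·2^3 = 14.
Error is at bit position 14.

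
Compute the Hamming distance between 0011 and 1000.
XOR = 1011, count of 1s = 3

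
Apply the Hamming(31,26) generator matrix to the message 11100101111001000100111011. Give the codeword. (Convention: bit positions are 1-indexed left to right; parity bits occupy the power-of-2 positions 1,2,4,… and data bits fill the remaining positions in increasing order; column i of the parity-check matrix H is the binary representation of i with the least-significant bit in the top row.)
Codeword c = d · G (mod 2), d = 11100101111001000100111011:
  c[0] = d·G[:,0] = (11100101111001000100111011)·(11011010101101010101010101) mod 2 = 1+1+0+0+0+0+0+0+1+0+1+0+0+1+0+0+0+1+0+0+0+1+0+0+0+1 mod 2 = 0
  c[1] = d·G[:,1] = (11100101111001000100111011)·(10110110011011001100110011) mod 2 = 1+0+1+0+0+1+0+0+0+1+1+0+0+1+0+0+0+1+0+0+1+1+0+0+1+1 mod 2 = 1
  c[2] = d·G[:,2] = (11100101111001000100111011)·(10000000000000000000000000) mod 2 = 1+0+0+0+0+0+0+0+0+0+0+0+0+0+0+0+0+0+0+0+0+0+0+0+0+0 mod 2 = 1
  c[3] = d·G[:,3] = (11100101111001000100111011)·(01110001111000111100001111) mod 2 = 0+1+1+0+0+0+0+1+1+1+1+0+0+0+0+0+0+1+0+0+0+0+1+0+1+1 mod 2 = 0
  c[4] = d·G[:,4] = (11100101111001000100111011)·(01000000000000000000000000) mod 2 = 0+1+0+0+0+0+0+0+0+0+0+0+0+0+0+0+0+0+0+0+0+0+0+0+0+0 mod 2 = 1
  c[5] = d·G[:,5] = (11100101111001000100111011)·(00100000000000000000000000) mod 2 = 0+0+1+0+0+0+0+0+0+0+0+0+0+0+0+0+0+0+0+0+0+0+0+0+0+0 mod 2 = 1
  c[6] = d·G[:,6] = (11100101111001000100111011)·(00010000000000000000000000) mod 2 = 0+0+0+0+0+0+0+0+0+0+0+0+0+0+0+0+0+0+0+0+0+0+0+0+0+0 mod 2 = 0
  c[7] = d·G[:,7] = (11100101111001000100111011)·(00001111111000000011111111) mod 2 = 0+0+0+0+0+1+0+1+1+1+1+0+0+0+0+0+0+0+0+0+1+1+1+0+1+1 mod 2 = 0
  c[8] = d·G[:,8] = (11100101111001000100111011)·(00001000000000000000000000) mod 2 = 0+0+0+0+0+0+0+0+0+0+0+0+0+0+0+0+0+0+0+0+0+0+0+0+0+0 mod 2 = 0
  c[9] = d·G[:,9] = (11100101111001000100111011)·(00000100000000000000000000) mod 2 = 0+0+0+0+0+1+0+0+0+0+0+0+0+0+0+0+0+0+0+0+0+0+0+0+0+0 mod 2 = 1
  c[10] = d·G[:,10] = (11100101111001000100111011)·(00000010000000000000000000) mod 2 = 0+0+0+0+0+0+0+0+0+0+0+0+0+0+0+0+0+0+0+0+0+0+0+0+0+0 mod 2 = 0
  c[11] = d·G[:,11] = (11100101111001000100111011)·(00000001000000000000000000) mod 2 = 0+0+0+0+0+0+0+1+0+0+0+0+0+0+0+0+0+0+0+0+0+0+0+0+0+0 mod 2 = 1
  c[12] = d·G[:,12] = (11100101111001000100111011)·(00000000100000000000000000) mod 2 = 0+0+0+0+0+0+0+0+1+0+0+0+0+0+0+0+0+0+0+0+0+0+0+0+0+0 mod 2 = 1
  c[13] = d·G[:,13] = (11100101111001000100111011)·(00000000010000000000000000) mod 2 = 0+0+0+0+0+0+0+0+0+1+0+0+0+0+0+0+0+0+0+0+0+0+0+0+0+0 mod 2 = 1
  c[14] = d·G[:,14] = (11100101111001000100111011)·(00000000001000000000000000) mod 2 = 0+0+0+0+0+0+0+0+0+0+1+0+0+0+0+0+0+0+0+0+0+0+0+0+0+0 mod 2 = 1
  c[15] = d·G[:,15] = (11100101111001000100111011)·(00000000000111111111111111) mod 2 = 0+0+0+0+0+0+0+0+0+0+0+0+0+1+0+0+0+1+0+0+1+1+1+0+1+1 mod 2 = 1
  c[16] = d·G[:,16] = (11100101111001000100111011)·(00000000000100000000000000) mod 2 = 0+0+0+0+0+0+0+0+0+0+0+0+0+0+0+0+0+0+0+0+0+0+0+0+0+0 mod 2 = 0
  c[17] = d·G[:,17] = (11100101111001000100111011)·(00000000000010000000000000) mod 2 = 0+0+0+0+0+0+0+0+0+0+0+0+0+0+0+0+0+0+0+0+0+0+0+0+0+0 mod 2 = 0
  c[18] = d·G[:,18] = (11100101111001000100111011)·(00000000000001000000000000) mod 2 = 0+0+0+0+0+0+0+0+0+0+0+0+0+1+0+0+0+0+0+0+0+0+0+0+0+0 mod 2 = 1
  c[19] = d·G[:,19] = (11100101111001000100111011)·(00000000000000100000000000) mod 2 = 0+0+0+0+0+0+0+0+0+0+0+0+0+0+0+0+0+0+0+0+0+0+0+0+0+0 mod 2 = 0
  c[20] = d·G[:,20] = (11100101111001000100111011)·(00000000000000010000000000) mod 2 = 0+0+0+0+0+0+0+0+0+0+0+0+0+0+0+0+0+0+0+0+0+0+0+0+0+0 mod 2 = 0
  c[21] = d·G[:,21] = (11100101111001000100111011)·(00000000000000001000000000) mod 2 = 0+0+0+0+0+0+0+0+0+0+0+0+0+0+0+0+0+0+0+0+0+0+0+0+0+0 mod 2 = 0
  c[22] = d·G[:,22] = (11100101111001000100111011)·(00000000000000000100000000) mod 2 = 0+0+0+0+0+0+0+0+0+0+0+0+0+0+0+0+0+1+0+0+0+0+0+0+0+0 mod 2 = 1
  c[23] = d·G[:,23] = (11100101111001000100111011)·(00000000000000000010000000) mod 2 = 0+0+0+0+0+0+0+0+0+0+0+0+0+0+0+0+0+0+0+0+0+0+0+0+0+0 mod 2 = 0
  c[24] = d·G[:,24] = (11100101111001000100111011)·(00000000000000000001000000) mod 2 = 0+0+0+0+0+0+0+0+0+0+0+0+0+0+0+0+0+0+0+0+0+0+0+0+0+0 mod 2 = 0
  c[25] = d·G[:,25] = (11100101111001000100111011)·(00000000000000000000100000) mod 2 = 0+0+0+0+0+0+0+0+0+0+0+0+0+0+0+0+0+0+0+0+1+0+0+0+0+0 mod 2 = 1
  c[26] = d·G[:,26] = (11100101111001000100111011)·(00000000000000000000010000) mod 2 = 0+0+0+0+0+0+0+0+0+0+0+0+0+0+0+0+0+0+0+0+0+1+0+0+0+0 mod 2 = 1
  c[27] = d·G[:,27] = (11100101111001000100111011)·(00000000000000000000001000) mod 2 = 0+0+0+0+0+0+0+0+0+0+0+0+0+0+0+0+0+0+0+0+0+0+1+0+0+0 mod 2 = 1
  c[28] = d·G[:,28] = (11100101111001000100111011)·(00000000000000000000000100) mod 2 = 0+0+0+0+0+0+0+0+0+0+0+0+0+0+0+0+0+0+0+0+0+0+0+0+0+0 mod 2 = 0
  c[29] = d·G[:,29] = (11100101111001000100111011)·(00000000000000000000000010) mod 2 = 0+0+0+0+0+0+0+0+0+0+0+0+0+0+0+0+0+0+0+0+0+0+0+0+1+0 mod 2 = 1
  c[30] = d·G[:,30] = (11100101111001000100111011)·(00000000000000000000000001) mod 2 = 0+0+0+0+0+0+0+0+0+0+0+0+0+0+0+0+0+0+0+0+0+0+0+0+0+1 mod 2 = 1
Codeword = 0110110001011111001000100111011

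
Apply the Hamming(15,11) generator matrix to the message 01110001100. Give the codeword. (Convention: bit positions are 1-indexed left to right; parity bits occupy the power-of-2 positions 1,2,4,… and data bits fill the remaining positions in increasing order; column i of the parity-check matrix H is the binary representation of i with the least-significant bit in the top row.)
Codeword c = d · G (mod 2), d = 01110001100:
  c[0] = d·G[:,0] = (01110001100)·(11011010101) mod 2 = 0+1+0+1+0+0+0+0+1+0+0 mod 2 = 1
  c[1] = d·G[:,1] = (01110001100)·(10110110011) mod 2 = 0+0+1+1+0+0+0+0+0+0+0 mod 2 = 0
  c[2] = d·G[:,2] = (01110001100)·(10000000000) mod 2 = 0+0+0+0+0+0+0+0+0+0+0 mod 2 = 0
  c[3] = d·G[:,3] = (01110001100)·(01110001111) mod 2 = 0+1+1+1+0+0+0+1+1+0+0 mod 2 = 1
  c[4] = d·G[:,4] = (01110001100)·(01000000000) mod 2 = 0+1+0+0+0+0+0+0+0+0+0 mod 2 = 1
  c[5] = d·G[:,5] = (01110001100)·(00100000000) mod 2 = 0+0+1+0+0+0+0+0+0+0+0 mod 2 = 1
  c[6] = d·G[:,6] = (01110001100)·(00010000000) mod 2 = 0+0+0+1+0+0+0+0+0+0+0 mod 2 = 1
  c[7] = d·G[:,7] = (01110001100)·(00001111111) mod 2 = 0+0+0+0+0+0+0+1+1+0+0 mod 2 = 0
  c[8] = d·G[:,8] = (01110001100)·(00001000000) mod 2 = 0+0+0+0+0+0+0+0+0+0+0 mod 2 = 0
  c[9] = d·G[:,9] = (01110001100)·(00000100000) mod 2 = 0+0+0+0+0+0+0+0+0+0+0 mod 2 = 0
  c[10] = d·G[:,10] = (01110001100)·(00000010000) mod 2 = 0+0+0+0+0+0+0+0+0+0+0 mod 2 = 0
  c[11] = d·G[:,11] = (01110001100)·(00000001000) mod 2 = 0+0+0+0+0+0+0+1+0+0+0 mod 2 = 1
  c[12] = d·G[:,12] = (01110001100)·(00000000100) mod 2 = 0+0+0+0+0+0+0+0+1+0+0 mod 2 = 1
  c[13] = d·G[:,13] = (01110001100)·(00000000010) mod 2 = 0+0+0+0+0+0+0+0+0+0+0 mod 2 = 0
  c[14] = d·G[:,14] = (01110001100)·(00000000001) mod 2 = 0+0+0+0+0+0+0+0+0+0+0 mod 2 = 0
Codeword = 100111100001100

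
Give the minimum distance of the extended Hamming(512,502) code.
d_min = 4 (adding an overall parity bit to Hamming(511,502) raises d_min from 3 to 4).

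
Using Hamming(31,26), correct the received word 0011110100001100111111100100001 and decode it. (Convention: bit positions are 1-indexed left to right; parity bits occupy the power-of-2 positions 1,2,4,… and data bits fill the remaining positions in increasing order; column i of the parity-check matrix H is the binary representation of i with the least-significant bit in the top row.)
Syndrome s = H · r^T (mod 2), r = 0011110100001100111111100100001:
  s[0] = (1010101010101010101010101010101)·(0011110100001100111111100100001) mod 2 = 0+0+1+0+1+0+0+0+0+0+0+0+1+0+0+0+1+0+1+0+1+0+1+0+0+0+0+0+0+0+1 mod 2 = 0
  s[1] = (0110011001100110011001100110011)·(0011110100001100111111100100001) mod 2 = 0+0+1+0+0+1+0+0+0+0+0+0+0+1+0+0+0+1+1+0+0+1+1+0+0+1+0+0+0+0+1 mod 2 = 1
  s[2] = (0001111000011110000111100001111)·(0011110100001100111111100100001) mod 2 = 0+0+0+1+1+1+0+0+0+0+0+0+1+1+0+0+0+0+0+1+1+1+1+0+0+0+0+0+0+0+1 mod 2 = 0
  s[3] = (0000000111111110000000011111111)·(0011110100001100111111100100001) mod 2 = 0+0+0+0+0+0+0+1+0+0+0+0+1+1+0+0+0+0+0+0+0+0+0+0+0+1+0+0+0+0+1 mod 2 = 1
  s[4] = (0000000000000001111111111111111)·(0011110100001100111111100100001) mod 2 = 0+0+0+0+0+0+0+0+0+0+0+0+0+0+0+0+1+1+1+1+1+1+1+0+0+1+0+0+0+0+1 mod 2 = 1
Syndrome = 01011
Column 26 of H equals this syndrome → error at bit 26 (1-indexed).
Flip bit 26: 0011110100001100111111100100001 → 0011110100001100111111100000001
Extract data bits at positions {3,5,6,7,9,10,11,12,13,14,15,17,18,19,20,21,22,23,24,25,26,27,28,29,30,31}: 11100000110111111100000001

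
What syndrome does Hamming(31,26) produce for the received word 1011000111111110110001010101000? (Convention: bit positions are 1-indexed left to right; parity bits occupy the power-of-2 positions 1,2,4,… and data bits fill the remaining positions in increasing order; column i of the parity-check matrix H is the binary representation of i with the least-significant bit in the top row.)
Syndrome s = H · r^T (mod 2), r = 1011000111111110110001010101000:
  s[0] = (1010101010101010101010101010101)·(1011000111111110110001010101000) mod 2 = 1+0+1+0+0+0+0+0+1+0+1+0+1+0+1+0+1+0+0+0+0+0+0+0+0+0+0+0+0+0+0 mod 2 = 1
  s[1] = (0110011001100110011001100110011)·(1011000111111110110001010101000) mod 2 = 0+0+1+0+0+0+0+0+0+1+1+0+0+1+1+0+0+1+0+0+0+1+0+0+0+1+0+0+0+0+0 mod 2 = 0
  s[2] = (0001111000011110000111100001111)·(1011000111111110110001010101000) mod 2 = 0+0+0+1+0+0+0+0+0+0+0+1+1+1+1+0+0+0+0+0+0+1+0+0+0+0+0+1+0+0+0 mod 2 = 1
  s[3] = (0000000111111110000000011111111)·(1011000111111110110001010101000) mod 2 = 0+0+0+0+0+0+0+1+1+1+1+1+1+1+1+0+0+0+0+0+0+0+0+1+0+1+0+1+0+0+0 mod 2 = 1
  s[4] = (0000000000000001111111111111111)·(1011000111111110110001010101000) mod 2 = 0+0+0+0+0+0+0+0+0+0+0+0+0+0+0+0+1+1+0+0+0+1+0+1+0+1+0+1+0+0+0 mod 2 = 0
Syndrome = 10110
Non-zero syndrome: error at position 13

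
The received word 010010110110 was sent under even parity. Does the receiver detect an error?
Sum of received bits: 0+1+0+0+1+0+1+1+0+1+1+0 = 6; 6 mod 2 = 0. Result is 0 → no error detected.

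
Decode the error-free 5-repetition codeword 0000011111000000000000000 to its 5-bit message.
Split into 5-bit blocks: 00000 11111 00000 00000 00000
Data = 01000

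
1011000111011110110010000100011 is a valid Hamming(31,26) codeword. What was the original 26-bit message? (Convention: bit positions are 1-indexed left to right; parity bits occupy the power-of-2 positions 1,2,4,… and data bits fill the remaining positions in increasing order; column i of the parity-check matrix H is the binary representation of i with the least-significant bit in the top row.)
Parity bits occupy power-of-2 positions; data bits are at positions {3,5,6,7,9,10,11,12,13,14,15,17,18,19,20,21,22,23,24,25,26,27,28,29,30,31} (1-indexed).
Extract: c[3]=1 c[5]=0 c[6]=0 c[7]=0 c[9]=1 c[10]=1 c[11]=0 c[12]=1 c[13]=1 c[14]=1 c[15]=1 c[17]=1 c[18]=1 c[19]=0 c[20]=0 c[21]=1 c[22]=0 c[23]=0 c[24]=0 c[25]=0 c[26]=1 c[27]=0 c[28]=0 c[29]=0 c[30]=1 c[31]=1
Data = 10001101111110010000100011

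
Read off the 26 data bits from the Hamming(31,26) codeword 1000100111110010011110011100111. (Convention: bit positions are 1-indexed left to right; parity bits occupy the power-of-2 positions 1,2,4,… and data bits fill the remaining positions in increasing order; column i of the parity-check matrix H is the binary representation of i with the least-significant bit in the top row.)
Parity bits occupy power-of-2 positions; data bits are at positions {3,5,6,7,9,10,11,12,13,14,15,17,18,19,20,21,22,23,24,25,26,27,28,29,30,31} (1-indexed).
Extract: c[3]=0 c[5]=1 c[6]=0 c[7]=0 c[9]=1 c[10]=1 c[11]=1 c[12]=1 c[13]=0 c[14]=0 c[15]=1 c[17]=0 c[18]=1 c[19]=1 c[20]=1 c[21]=1 c[22]=0 c[23]=0 c[24]=1 c[25]=1 c[26]=1 c[27]=0 c[28]=0 c[29]=1 c[30]=1 c[31]=1
Data = 01001111001011110011100111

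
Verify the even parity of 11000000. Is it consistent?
Sum of all bits: 1+1+0+0+0+0+0+0 = 2; 2 mod 2 = 0. Result is 0 → valid parity.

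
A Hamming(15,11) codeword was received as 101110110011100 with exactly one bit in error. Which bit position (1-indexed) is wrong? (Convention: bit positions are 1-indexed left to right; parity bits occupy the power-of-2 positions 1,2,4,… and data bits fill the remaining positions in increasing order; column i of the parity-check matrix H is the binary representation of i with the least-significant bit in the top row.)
Syndrome s = H · r^T (mod 2), r = 101110110011100:
  s[0] = (101010101010101)·(101110110011100) mod 2 = 1+0+1+0+1+0+1+0+0+0+1+0+1+0+0 mod 2 = 0
  s[1] = (011001100110011)·(101110110011100) mod 2 = 0+0+1+0+0+0+1+0+0+0+1+0+0+0+0 mod 2 = 1
  s[2] = (000111100001111)·(101110110011100) mod 2 = 0+0+0+1+1+0+1+0+0+0+0+1+1+0+0 mod 2 = 1
  s[3] = (000000011111111)·(101110110011100) mod 2 = 0+0+0+0+0+0+0+1+0+0+1+1+1+0+0 mod 2 = 0
Syndrome = 0110
Column i of H is the binary representation of i, so the syndrome is the binary index of the flipped bit.
Read s = 0110 with s[0] as LSB: 0·2^0 + 1·2^1 + 1·2^2 + 0·2^3 = 6.
Error is at bit position 6.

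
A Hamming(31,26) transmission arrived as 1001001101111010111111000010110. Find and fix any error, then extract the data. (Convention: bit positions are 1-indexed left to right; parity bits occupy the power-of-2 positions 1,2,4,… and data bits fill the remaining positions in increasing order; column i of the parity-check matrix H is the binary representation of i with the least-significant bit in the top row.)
Syndrome s = H · r^T (mod 2), r = 1001001101111010111111000010110:
  s[0] = (1010101010101010101010101010101)·(1001001101111010111111000010110) mod 2 = 1+0+0+0+0+0+1+0+0+0+1+0+1+0+1+0+1+0+1+0+1+0+0+0+0+0+1+0+1+0+0 mod 2 = 0
  s[1] = (0110011001100110011001100110011)·(1001001101111010111111000010110) mod 2 = 0+0+0+0+0+0+1+0+0+1+1+0+0+0+1+0+0+1+1+0+0+1+0+0+0+0+1+0+0+1+0 mod 2 = 1
  s[2] = (0001111000011110000111100001111)·(1001001101111010111111000010110) mod 2 = 0+0+0+1+0+0+1+0+0+0+0+1+1+0+1+0+0+0+0+1+1+1+0+0+0+0+0+0+1+1+0 mod 2 = 0
  s[3] = (0000000111111110000000011111111)·(1001001101111010111111000010110) mod 2 = 0+0+0+0+0+0+0+1+0+1+1+1+1+0+1+0+0+0+0+0+0+0+0+0+0+0+1+0+1+1+0 mod 2 = 1
  s[4] = (0000000000000001111111111111111)·(1001001101111010111111000010110) mod 2 = 0+0+0+0+0+0+0+0+0+0+0+0+0+0+0+0+1+1+1+1+1+1+0+0+0+0+1+0+1+1+0 mod 2 = 1
Syndrome = 01011
Column 26 of H equals this syndrome → error at bit 26 (1-indexed).
Flip bit 26: 1001001101111010111111000010110 → 1001001101111010111111000110110
Extract data bits at positions {3,5,6,7,9,10,11,12,13,14,15,17,18,19,20,21,22,23,24,25,26,27,28,29,30,31}: 00010111101111111000110110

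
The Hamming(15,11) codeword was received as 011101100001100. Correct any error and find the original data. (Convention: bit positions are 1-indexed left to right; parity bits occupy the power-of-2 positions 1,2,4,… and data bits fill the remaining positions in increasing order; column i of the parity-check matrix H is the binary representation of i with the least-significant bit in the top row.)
Syndrome s = H · r^T (mod 2), r = 011101100001100:
  s[0] = (101010101010101)·(011101100001100) mod 2 = 0+0+1+0+0+0+1+0+0+0+0+0+1+0+0 mod 2 = 1
  s[1] = (011001100110011)·(011101100001100) mod 2 = 0+1+1+0+0+1+1+0+0+0+0+0+0+0+0 mod 2 = 0
  s[2] = (000111100001111)·(011101100001100) mod 2 = 0+0+0+1+0+1+1+0+0+0+0+1+1+0+0 mod 2 = 1
  s[3] = (000000011111111)·(011101100001100) mod 2 = 0+0+0+0+0+0+0+0+0+0+0+1+1+0+0 mod 2 = 0
Syndrome = 1010
Column 5 of H equals this syndrome → error at bit 5 (1-indexed).
Flip bit 5: 011101100001100 → 011111100001100
Extract data bits at positions {3,5,6,7,9,10,11,12,13,14,15}: 11110001100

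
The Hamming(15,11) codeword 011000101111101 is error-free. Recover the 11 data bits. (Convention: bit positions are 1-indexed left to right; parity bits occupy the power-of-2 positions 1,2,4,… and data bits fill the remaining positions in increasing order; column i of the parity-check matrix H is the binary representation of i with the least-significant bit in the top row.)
Parity bits occupy power-of-2 positions; data bits are at positions {3,5,6,7,9,10,11,12,13,14,15} (1-indexed).
Extract: c[3]=1 c[5]=0 c[6]=0 c[7]=1 c[9]=1 c[10]=1 c[11]=1 c[12]=1 c[13]=1 c[14]=0 c[15]=1
Data = 10011111101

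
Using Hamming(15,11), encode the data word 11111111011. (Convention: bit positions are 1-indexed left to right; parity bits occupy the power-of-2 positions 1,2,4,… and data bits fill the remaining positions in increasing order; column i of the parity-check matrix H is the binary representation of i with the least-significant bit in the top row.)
Codeword c = d · G (mod 2), d = 11111111011:
  c[0] = d·G[:,0] = (11111111011)·(11011010101) mod 2 = 1+1+0+1+1+0+1+0+0+0+1 mod 2 = 0
  c[1] = d·G[:,1] = (11111111011)·(10110110011) mod 2 = 1+0+1+1+0+1+1+0+0+1+1 mod 2 = 1
  c[2] = d·G[:,2] = (11111111011)·(10000000000) mod 2 = 1+0+0+0+0+0+0+0+0+0+0 mod 2 = 1
  c[3] = d·G[:,3] = (11111111011)·(01110001111) mod 2 = 0+1+1+1+0+0+0+1+0+1+1 mod 2 = 0
  c[4] = d·G[:,4] = (11111111011)·(01000000000) mod 2 = 0+1+0+0+0+0+0+0+0+0+0 mod 2 = 1
  c[5] = d·G[:,5] = (11111111011)·(00100000000) mod 2 = 0+0+1+0+0+0+0+0+0+0+0 mod 2 = 1
  c[6] = d·G[:,6] = (11111111011)·(00010000000) mod 2 = 0+0+0+1+0+0+0+0+0+0+0 mod 2 = 1
  c[7] = d·G[:,7] = (11111111011)·(00001111111) mod 2 = 0+0+0+0+1+1+1+1+0+1+1 mod 2 = 0
  c[8] = d·G[:,8] = (11111111011)·(00001000000) mod 2 = 0+0+0+0+1+0+0+0+0+0+0 mod 2 = 1
  c[9] = d·G[:,9] = (11111111011)·(00000100000) mod 2 = 0+0+0+0+0+1+0+0+0+0+0 mod 2 = 1
  c[10] = d·G[:,10] = (11111111011)·(00000010000) mod 2 = 0+0+0+0+0+0+1+0+0+0+0 mod 2 = 1
  c[11] = d·G[:,11] = (11111111011)·(00000001000) mod 2 = 0+0+0+0+0+0+0+1+0+0+0 mod 2 = 1
  c[12] = d·G[:,12] = (11111111011)·(00000000100) mod 2 = 0+0+0+0+0+0+0+0+0+0+0 mod 2 = 0
  c[13] = d·G[:,13] = (11111111011)·(00000000010) mod 2 = 0+0+0+0+0+0+0+0+0+1+0 mod 2 = 1
  c[14] = d·G[:,14] = (11111111011)·(00000000001) mod 2 = 0+0+0+0+0+0+0+0+0+0+1 mod 2 = 1
Codeword = 011011101111011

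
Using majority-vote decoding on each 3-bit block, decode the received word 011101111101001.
Split into 3-bit blocks and majority-vote each:
  block 1 = 011: 2 ones, 1 zeros → 1
  block 2 = 101: 2 ones, 1 zeros → 1
  block 3 = 111: 3 ones, 0 zeros → 1
  block 4 = 101: 2 ones, 1 zeros → 1
  block 5 = 001: 1 ones, 2 zeros → 0
Decoded = 11110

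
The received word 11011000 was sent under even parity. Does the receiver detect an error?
Sum of received bits: 1+1+0+1+1+0+0+0 = 4; 4 mod 2 = 0. Result is 0 → no error detected.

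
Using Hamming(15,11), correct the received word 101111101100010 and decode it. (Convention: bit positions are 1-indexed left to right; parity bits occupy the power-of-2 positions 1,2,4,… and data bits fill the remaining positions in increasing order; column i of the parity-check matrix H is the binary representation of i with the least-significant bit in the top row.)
Syndrome s = H · r^T (mod 2), r = 101111101100010:
  s[0] = (101010101010101)·(101111101100010) mod 2 = 1+0+1+0+1+0+1+0+1+0+0+0+0+0+0 mod 2 = 1
  s[1] = (011001100110011)·(101111101100010) mod 2 = 0+0+1+0+0+1+1+0+0+1+0+0+0+1+0 mod 2 = 1
  s[2] = (000111100001111)·(101111101100010) mod 2 = 0+0+0+1+1+1+1+0+0+0+0+0+0+1+0 mod 2 = 1
  s[3] = (000000011111111)·(101111101100010) mod 2 = 0+0+0+0+0+0+0+0+1+1+0+0+0+1+0 mod 2 = 1
Syndrome = 1111
Column 15 of H equals this syndrome → error at bit 15 (1-indexed).
Flip bit 15: 101111101100010 → 101111101100011
Extract data bits at positions {3,5,6,7,9,10,11,12,13,14,15}: 11111100011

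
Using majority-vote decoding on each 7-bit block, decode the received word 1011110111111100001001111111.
Split into 7-bit blocks and majority-vote each:
  block 1 = 1011110: 5 ones, 2 zeros → 1
  block 2 = 1111111: 7 ones, 0 zeros → 1
  block 3 = 0000100: 1 ones, 6 zeros → 0
  block 4 = 1111111: 7 ones, 0 zeros → 1
Decoded = 1101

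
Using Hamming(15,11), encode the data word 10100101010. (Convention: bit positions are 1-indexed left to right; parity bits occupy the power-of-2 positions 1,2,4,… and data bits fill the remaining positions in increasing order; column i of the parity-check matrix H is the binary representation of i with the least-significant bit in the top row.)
Codeword c = d · G (mod 2), d = 10100101010:
  c[0] = d·G[:,0] = (10100101010)·(11011010101) mod 2 = 1+0+0+0+0+0+0+0+0+0+0 mod 2 = 1
  c[1] = d·G[:,1] = (10100101010)·(10110110011) mod 2 = 1+0+1+0+0+1+0+0+0+1+0 mod 2 = 0
  c[2] = d·G[:,2] = (10100101010)·(10000000000) mod 2 = 1+0+0+0+0+0+0+0+0+0+0 mod 2 = 1
  c[3] = d·G[:,3] = (10100101010)·(01110001111) mod 2 = 0+0+1+0+0+0+0+1+0+1+0 mod 2 = 1
  c[4] = d·G[:,4] = (10100101010)·(01000000000) mod 2 = 0+0+0+0+0+0+0+0+0+0+0 mod 2 = 0
  c[5] = d·G[:,5] = (10100101010)·(00100000000) mod 2 = 0+0+1+0+0+0+0+0+0+0+0 mod 2 = 1
  c[6] = d·G[:,6] = (10100101010)·(00010000000) mod 2 = 0+0+0+0+0+0+0+0+0+0+0 mod 2 = 0
  c[7] = d·G[:,7] = (10100101010)·(00001111111) mod 2 = 0+0+0+0+0+1+0+1+0+1+0 mod 2 = 1
  c[8] = d·G[:,8] = (10100101010)·(00001000000) mod 2 = 0+0+0+0+0+0+0+0+0+0+0 mod 2 = 0
  c[9] = d·G[:,9] = (10100101010)·(00000100000) mod 2 = 0+0+0+0+0+1+0+0+0+0+0 mod 2 = 1
  c[10] = d·G[:,10] = (10100101010)·(00000010000) mod 2 = 0+0+0+0+0+0+0+0+0+0+0 mod 2 = 0
  c[11] = d·G[:,11] = (10100101010)·(00000001000) mod 2 = 0+0+0+0+0+0+0+1+0+0+0 mod 2 = 1
  c[12] = d·G[:,12] = (10100101010)·(00000000100) mod 2 = 0+0+0+0+0+0+0+0+0+0+0 mod 2 = 0
  c[13] = d·G[:,13] = (10100101010)·(00000000010) mod 2 = 0+0+0+0+0+0+0+0+0+1+0 mod 2 = 1
  c[14] = d·G[:,14] = (10100101010)·(00000000001) mod 2 = 0+0+0+0+0+0+0+0+0+0+0 mod 2 = 0
Codeword = 101101010101010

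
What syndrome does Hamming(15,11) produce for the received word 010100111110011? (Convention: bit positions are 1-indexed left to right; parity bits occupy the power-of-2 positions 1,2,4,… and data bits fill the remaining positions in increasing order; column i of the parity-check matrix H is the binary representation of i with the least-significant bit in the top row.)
Syndrome s = H · r^T (mod 2), r = 010100111110011:
  s[0] = (101010101010101)·(010100111110011) mod 2 = 0+0+0+0+0+0+1+0+1+0+1+0+0+0+1 mod 2 = 0
  s[1] = (011001100110011)·(010100111110011) mod 2 = 0+1+0+0+0+0+1+0+0+1+1+0+0+1+1 mod 2 = 0
  s[2] = (000111100001111)·(010100111110011) mod 2 = 0+0+0+1+0+0+1+0+0+0+0+0+0+1+1 mod 2 = 0
  s[3] = (000000011111111)·(010100111110011) mod 2 = 0+0+0+0+0+0+0+1+1+1+1+0+0+1+1 mod 2 = 0
Syndrome = 0000
s = 0: no error detected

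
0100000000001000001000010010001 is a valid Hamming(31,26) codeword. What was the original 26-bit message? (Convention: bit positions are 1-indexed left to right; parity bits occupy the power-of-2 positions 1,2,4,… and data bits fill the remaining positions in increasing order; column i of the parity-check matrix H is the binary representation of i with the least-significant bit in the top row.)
Parity bits occupy power-of-2 positions; data bits are at positions {3,5,6,7,9,10,11,12,13,14,15,17,18,19,20,21,22,23,24,25,26,27,28,29,30,31} (1-indexed).
Extract: c[3]=0 c[5]=0 c[6]=0 c[7]=0 c[9]=0 c[10]=0 c[11]=0 c[12]=0 c[13]=1 c[14]=0 c[15]=0 c[17]=0 c[18]=0 c[19]=1 c[20]=0 c[21]=0 c[22]=0 c[23]=0 c[24]=1 c[25]=0 c[26]=0 c[27]=1 c[28]=0 c[29]=0 c[30]=0 c[31]=1
Data = 00000000100001000010010001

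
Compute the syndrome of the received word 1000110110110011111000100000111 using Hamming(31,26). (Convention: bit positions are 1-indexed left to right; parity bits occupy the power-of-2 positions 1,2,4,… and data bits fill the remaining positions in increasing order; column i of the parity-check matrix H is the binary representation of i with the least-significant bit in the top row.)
Syndrome s = H · r^T (mod 2), r = 1000110110110011111000100000111:
  s[0] = (1010101010101010101010101010101)·(1000110110110011111000100000111) mod 2 = 1+0+0+0+1+0+0+0+1+0+1+0+0+0+1+0+1+0+1+0+0+0+1+0+0+0+0+0+1+0+1 mod 2 = 0
  s[1] = (0110011001100110011001100110011)·(1000110110110011111000100000111) mod 2 = 0+0+0+0+0+1+0+0+0+0+1+0+0+0+1+0+0+1+1+0+0+0+1+0+0+0+0+0+0+1+1 mod 2 = 0
  s[2] = (0001111000011110000111100001111)·(1000110110110011111000100000111) mod 2 = 0+0+0+0+1+1+0+0+0+0+0+1+0+0+1+0+0+0+0+0+0+0+1+0+0+0+0+0+1+1+1 mod 2 = 0
  s[3] = (0000000111111110000000011111111)·(1000110110110011111000100000111) mod 2 = 0+0+0+0+0+0+0+1+1+0+1+1+0+0+1+0+0+0+0+0+0+0+0+0+0+0+0+0+1+1+1 mod 2 = 0
  s[4] = (0000000000000001111111111111111)·(1000110110110011111000100000111) mod 2 = 0+0+0+0+0+0+0+0+0+0+0+0+0+0+0+1+1+1+1+0+0+0+1+0+0+0+0+0+1+1+1 mod 2 = 0
Syndrome = 00000
s = 0: no error detected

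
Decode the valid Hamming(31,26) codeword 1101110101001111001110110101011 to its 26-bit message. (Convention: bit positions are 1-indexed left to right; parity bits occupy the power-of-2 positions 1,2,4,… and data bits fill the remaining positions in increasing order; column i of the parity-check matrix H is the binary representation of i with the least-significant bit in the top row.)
Parity bits occupy power-of-2 positions; data bits are at positions {3,5,6,7,9,10,11,12,13,14,15,17,18,19,20,21,22,23,24,25,26,27,28,29,30,31} (1-indexed).
Extract: c[3]=0 c[5]=1 c[6]=1 c[7]=0 c[9]=0 c[10]=1 c[11]=0 c[12]=0 c[13]=1 c[14]=1 c[15]=1 c[17]=0 c[18]=0 c[19]=1 c[20]=1 c[21]=1 c[22]=0 c[23]=1 c[24]=1 c[25]=0 c[26]=1 c[27]=0 c[28]=1 c[29]=0 c[30]=1 c[31]=1
Data = 01100100111001110110101011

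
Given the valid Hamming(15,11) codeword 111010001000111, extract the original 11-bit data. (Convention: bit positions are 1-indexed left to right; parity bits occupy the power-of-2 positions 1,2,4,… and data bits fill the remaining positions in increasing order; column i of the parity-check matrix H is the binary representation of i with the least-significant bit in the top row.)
Parity bits occupy power-of-2 positions; data bits are at positions {3,5,6,7,9,10,11,12,13,14,15} (1-indexed).
Extract: c[3]=1 c[5]=1 c[6]=0 c[7]=0 c[9]=1 c[10]=0 c[11]=0 c[12]=0 c[13]=1 c[14]=1 c[15]=1
Data = 11001000111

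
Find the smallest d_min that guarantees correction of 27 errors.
Correcting t errors requires d_min ≥ 2t + 1 = 2·27 + 1 = 55.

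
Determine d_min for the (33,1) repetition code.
d_min = 33 (the only two codewords are 0…0 and 1…1, differing in all 33 positions).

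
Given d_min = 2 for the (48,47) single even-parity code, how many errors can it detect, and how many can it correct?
Detection only: up to d_min − 1 = 1 errors.
Correction: up to ⌊(d_min − 1)/2⌋ = ⌊1/2⌋ = 0 errors.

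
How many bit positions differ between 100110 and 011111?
XOR = 111001, count of 1s = 4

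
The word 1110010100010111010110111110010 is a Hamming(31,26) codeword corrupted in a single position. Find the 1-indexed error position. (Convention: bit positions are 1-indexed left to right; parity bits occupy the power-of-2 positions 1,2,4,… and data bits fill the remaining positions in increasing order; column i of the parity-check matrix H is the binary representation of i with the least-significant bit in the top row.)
Syndrome s = H · r^T (mod 2), r = 1110010100010111010110111110010:
  s[0] = (1010101010101010101010101010101)·(1110010100010111010110111110010) mod 2 = 1+0+1+0+0+0+0+0+0+0+0+0+0+0+1+0+0+0+0+0+1+0+1+0+1+0+1+0+0+0+0 mod 2 = 1
  s[1] = (0110011001100110011001100110011)·(1110010100010111010110111110010) mod 2 = 0+1+1+0+0+1+0+0+0+0+0+0+0+1+1+0+0+1+0+0+0+0+1+0+0+1+1+0+0+1+0 mod 2 = 0
  s[2] = (0001111000011110000111100001111)·(1110010100010111010110111110010) mod 2 = 0+0+0+0+0+1+0+0+0+0+0+1+0+1+1+0+0+0+0+1+1+0+1+0+0+0+0+0+0+1+0 mod 2 = 0
  s[3] = (0000000111111110000000011111111)·(1110010100010111010110111110010) mod 2 = 0+0+0+0+0+0+0+1+0+0+0+1+0+1+1+0+0+0+0+0+0+0+0+1+1+1+1+0+0+1+0 mod 2 = 1
  s[4] = (0000000000000001111111111111111)·(1110010100010111010110111110010) mod 2 = 0+0+0+0+0+0+0+0+0+0+0+0+0+0+0+1+0+1+0+1+1+0+1+1+1+1+1+0+0+1+0 mod 2 = 0
Syndrome = 10010
Column i of H is the binary representation of i, so the syndrome is the binary index of the flipped bit.
Read s = 10010 with s[0] as LSB: 1·2^0 + 0·2^1 + 0·2^2 + 1·2^3 + 0·2^4 = 9.
Error is at bit position 9.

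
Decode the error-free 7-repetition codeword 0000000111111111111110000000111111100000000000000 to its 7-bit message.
Split into 7-bit blocks: 0000000 1111111 1111111 0000000 1111111 0000000 0000000
Data = 0110100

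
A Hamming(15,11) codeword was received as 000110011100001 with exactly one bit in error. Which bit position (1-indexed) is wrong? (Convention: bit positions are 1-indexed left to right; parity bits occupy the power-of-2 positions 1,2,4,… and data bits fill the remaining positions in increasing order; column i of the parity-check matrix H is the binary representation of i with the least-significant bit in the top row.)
Syndrome s = H · r^T (mod 2), r = 000110011100001:
  s[0] = (101010101010101)·(000110011100001) mod 2 = 0+0+0+0+1+0+0+0+1+0+0+0+0+0+1 mod 2 = 1
  s[1] = (011001100110011)·(000110011100001) mod 2 = 0+0+0+0+0+0+0+0+0+1+0+0+0+0+1 mod 2 = 0
  s[2] = (000111100001111)·(000110011100001) mod 2 = 0+0+0+1+1+0+0+0+0+0+0+0+0+0+1 mod 2 = 1
  s[3] = (000000011111111)·(000110011100001) mod 2 = 0+0+0+0+0+0+0+1+1+1+0+0+0+0+1 mod 2 = 0
Syndrome = 1010
Column i of H is the binary representation of i, so the syndrome is the binary index of the flipped bit.
Read s = 1010 with s[0] as LSB: 1·2^0 + 0·2^1 + 1·2^2 + 0·2^3 = 5.
Error is at bit position 5.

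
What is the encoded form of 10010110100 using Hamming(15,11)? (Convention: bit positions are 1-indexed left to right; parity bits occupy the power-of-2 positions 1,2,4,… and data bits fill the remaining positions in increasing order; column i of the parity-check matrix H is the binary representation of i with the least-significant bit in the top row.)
Codeword c = d · G (mod 2), d = 10010110100:
  c[0] = d·G[:,0] = (10010110100)·(11011010101) mod 2 = 1+0+0+1+0+0+1+0+1+0+0 mod 2 = 0
  c[1] = d·G[:,1] = (10010110100)·(10110110011) mod 2 = 1+0+0+1+0+1+1+0+0+0+0 mod 2 = 0
  c[2] = d·G[:,2] = (10010110100)·(10000000000) mod 2 = 1+0+0+0+0+0+0+0+0+0+0 mod 2 = 1
  c[3] = d·G[:,3] = (10010110100)·(01110001111) mod 2 = 0+0+0+1+0+0+0+0+1+0+0 mod 2 = 0
  c[4] = d·G[:,4] = (10010110100)·(01000000000) mod 2 = 0+0+0+0+0+0+0+0+0+0+0 mod 2 = 0
  c[5] = d·G[:,5] = (10010110100)·(00100000000) mod 2 = 0+0+0+0+0+0+0+0+0+0+0 mod 2 = 0
  c[6] = d·G[:,6] = (10010110100)·(00010000000) mod 2 = 0+0+0+1+0+0+0+0+0+0+0 mod 2 = 1
  c[7] = d·G[:,7] = (10010110100)·(00001111111) mod 2 = 0+0+0+0+0+1+1+0+1+0+0 mod 2 = 1
  c[8] = d·G[:,8] = (10010110100)·(00001000000) mod 2 = 0+0+0+0+0+0+0+0+0+0+0 mod 2 = 0
  c[9] = d·G[:,9] = (10010110100)·(00000100000) mod 2 = 0+0+0+0+0+1+0+0+0+0+0 mod 2 = 1
  c[10] = d·G[:,10] = (10010110100)·(00000010000) mod 2 = 0+0+0+0+0+0+1+0+0+0+0 mod 2 = 1
  c[11] = d·G[:,11] = (10010110100)·(00000001000) mod 2 = 0+0+0+0+0+0+0+0+0+0+0 mod 2 = 0
  c[12] = d·G[:,12] = (10010110100)·(00000000100) mod 2 = 0+0+0+0+0+0+0+0+1+0+0 mod 2 = 1
  c[13] = d·G[:,13] = (10010110100)·(00000000010) mod 2 = 0+0+0+0+0+0+0+0+0+0+0 mod 2 = 0
  c[14] = d·G[:,14] = (10010110100)·(00000000001) mod 2 = 0+0+0+0+0+0+0+0+0+0+0 mod 2 = 0
Codeword = 001000110110100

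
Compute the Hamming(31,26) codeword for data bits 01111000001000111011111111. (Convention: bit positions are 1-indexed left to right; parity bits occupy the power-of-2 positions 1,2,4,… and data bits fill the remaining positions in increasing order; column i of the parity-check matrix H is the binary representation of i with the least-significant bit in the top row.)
Codeword c = d · G (mod 2), d = 01111000001000111011111111:
  c[0] = d·G[:,0] = (01111000001000111011111111)·(11011010101101010101010101) mod 2 = 0+1+0+1+1+0+0+0+0+0+1+0+0+0+0+1+0+0+0+1+0+1+0+1+0+1 mod 2 = 1
  c[1] = d·G[:,1] = (01111000001000111011111111)·(10110110011011001100110011) mod 2 = 0+0+1+1+0+0+0+0+0+0+1+0+0+0+0+0+1+0+0+0+1+1+0+0+1+1 mod 2 = 0
  c[2] = d·G[:,2] = (01111000001000111011111111)·(10000000000000000000000000) mod 2 = 0+0+0+0+0+0+0+0+0+0+0+0+0+0+0+0+0+0+0+0+0+0+0+0+0+0 mod 2 = 0
  c[3] = d·G[:,3] = (01111000001000111011111111)·(01110001111000111100001111) mod 2 = 0+1+1+1+0+0+0+0+0+0+1+0+0+0+1+1+1+0+0+0+0+0+1+1+1+1 mod 2 = 1
  c[4] = d·G[:,4] = (01111000001000111011111111)·(01000000000000000000000000) mod 2 = 0+1+0+0+0+0+0+0+0+0+0+0+0+0+0+0+0+0+0+0+0+0+0+0+0+0 mod 2 = 1
  c[5] = d·G[:,5] = (01111000001000111011111111)·(00100000000000000000000000) mod 2 = 0+0+1+0+0+0+0+0+0+0+0+0+0+0+0+0+0+0+0+0+0+0+0+0+0+0 mod 2 = 1
  c[6] = d·G[:,6] = (01111000001000111011111111)·(00010000000000000000000000) mod 2 = 0+0+0+1+0+0+0+0+0+0+0+0+0+0+0+0+0+0+0+0+0+0+0+0+0+0 mod 2 = 1
  c[7] = d·G[:,7] = (01111000001000111011111111)·(00001111111000000011111111) mod 2 = 0+0+0+0+1+0+0+0+0+0+1+0+0+0+0+0+0+0+1+1+1+1+1+1+1+1 mod 2 = 0
  c[8] = d·G[:,8] = (01111000001000111011111111)·(00001000000000000000000000) mod 2 = 0+0+0+0+1+0+0+0+0+0+0+0+0+0+0+0+0+0+0+0+0+0+0+0+0+0 mod 2 = 1
  c[9] = d·G[:,9] = (01111000001000111011111111)·(00000100000000000000000000) mod 2 = 0+0+0+0+0+0+0+0+0+0+0+0+0+0+0+0+0+0+0+0+0+0+0+0+0+0 mod 2 = 0
  c[10] = d·G[:,10] = (01111000001000111011111111)·(00000010000000000000000000) mod 2 = 0+0+0+0+0+0+0+0+0+0+0+0+0+0+0+0+0+0+0+0+0+0+0+0+0+0 mod 2 = 0
  c[11] = d·G[:,11] = (01111000001000111011111111)·(00000001000000000000000000) mod 2 = 0+0+0+0+0+0+0+0+0+0+0+0+0+0+0+0+0+0+0+0+0+0+0+0+0+0 mod 2 = 0
  c[12] = d·G[:,12] = (01111000001000111011111111)·(00000000100000000000000000) mod 2 = 0+0+0+0+0+0+0+0+0+0+0+0+0+0+0+0+0+0+0+0+0+0+0+0+0+0 mod 2 = 0
  c[13] = d·G[:,13] = (01111000001000111011111111)·(00000000010000000000000000) mod 2 = 0+0+0+0+0+0+0+0+0+0+0+0+0+0+0+0+0+0+0+0+0+0+0+0+0+0 mod 2 = 0
  c[14] = d·G[:,14] = (01111000001000111011111111)·(00000000001000000000000000) mod 2 = 0+0+0+0+0+0+0+0+0+0+1+0+0+0+0+0+0+0+0+0+0+0+0+0+0+0 mod 2 = 1
  c[15] = d·G[:,15] = (01111000001000111011111111)·(00000000000111111111111111) mod 2 = 0+0+0+0+0+0+0+0+0+0+0+0+0+0+1+1+1+0+1+1+1+1+1+1+1+1 mod 2 = 1
  c[16] = d·G[:,16] = (01111000001000111011111111)·(00000000000100000000000000) mod 2 = 0+0+0+0+0+0+0+0+0+0+0+0+0+0+0+0+0+0+0+0+0+0+0+0+0+0 mod 2 = 0
  c[17] = d·G[:,17] = (01111000001000111011111111)·(00000000000010000000000000) mod 2 = 0+0+0+0+0+0+0+0+0+0+0+0+0+0+0+0+0+0+0+0+0+0+0+0+0+0 mod 2 = 0
  c[18] = d·G[:,18] = (01111000001000111011111111)·(00000000000001000000000000) mod 2 = 0+0+0+0+0+0+0+0+0+0+0+0+0+0+0+0+0+0+0+0+0+0+0+0+0+0 mod 2 = 0
  c[19] = d·G[:,19] = (01111000001000111011111111)·(00000000000000100000000000) mod 2 = 0+0+0+0+0+0+0+0+0+0+0+0+0+0+1+0+0+0+0+0+0+0+0+0+0+0 mod 2 = 1
  c[20] = d·G[:,20] = (01111000001000111011111111)·(00000000000000010000000000) mod 2 = 0+0+0+0+0+0+0+0+0+0+0+0+0+0+0+1+0+0+0+0+0+0+0+0+0+0 mod 2 = 1
  c[21] = d·G[:,21] = (01111000001000111011111111)·(00000000000000001000000000) mod 2 = 0+0+0+0+0+0+0+0+0+0+0+0+0+0+0+0+1+0+0+0+0+0+0+0+0+0 mod 2 = 1
  c[22] = d·G[:,22] = (01111000001000111011111111)·(00000000000000000100000000) mod 2 = 0+0+0+0+0+0+0+0+0+0+0+0+0+0+0+0+0+0+0+0+0+0+0+0+0+0 mod 2 = 0
  c[23] = d·G[:,23] = (01111000001000111011111111)·(00000000000000000010000000) mod 2 = 0+0+0+0+0+0+0+0+0+0+0+0+0+0+0+0+0+0+1+0+0+0+0+0+0+0 mod 2 = 1
  c[24] = d·G[:,24] = (01111000001000111011111111)·(00000000000000000001000000) mod 2 = 0+0+0+0+0+0+0+0+0+0+0+0+0+0+0+0+0+0+0+1+0+0+0+0+0+0 mod 2 = 1
  c[25] = d·G[:,25] = (01111000001000111011111111)·(00000000000000000000100000) mod 2 = 0+0+0+0+0+0+0+0+0+0+0+0+0+0+0+0+0+0+0+0+1+0+0+0+0+0 mod 2 = 1
  c[26] = d·G[:,26] = (01111000001000111011111111)·(00000000000000000000010000) mod 2 = 0+0+0+0+0+0+0+0+0+0+0+0+0+0+0+0+0+0+0+0+0+1+0+0+0+0 mod 2 = 1
  c[27] = d·G[:,27] = (01111000001000111011111111)·(00000000000000000000001000) mod 2 = 0+0+0+0+0+0+0+0+0+0+0+0+0+0+0+0+0+0+0+0+0+0+1+0+0+0 mod 2 = 1
  c[28] = d·G[:,28] = (01111000001000111011111111)·(00000000000000000000000100) mod 2 = 0+0+0+0+0+0+0+0+0+0+0+0+0+0+0+0+0+0+0+0+0+0+0+1+0+0 mod 2 = 1
  c[29] = d·G[:,29] = (01111000001000111011111111)·(00000000000000000000000010) mod 2 = 0+0+0+0+0+0+0+0+0+0+0+0+0+0+0+0+0+0+0+0+0+0+0+0+1+0 mod 2 = 1
  c[30] = d·G[:,30] = (01111000001000111011111111)·(00000000000000000000000001) mod 2 = 0+0+0+0+0+0+0+0+0+0+0+0+0+0+0+0+0+0+0+0+0+0+0+0+0+1 mod 2 = 1
Codeword = 1001111010000011000111011111111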